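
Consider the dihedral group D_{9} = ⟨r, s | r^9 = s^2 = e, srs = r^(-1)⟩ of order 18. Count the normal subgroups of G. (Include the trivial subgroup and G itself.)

G has 16 subgroups. Checking conjugation-invariance by order — order 1: 1/1 normal; order 2: 0/9 normal; order 3: 1/1 normal; order 6: 0/3 normal; order 9: 1/1 normal; order 18: 1/1 normal.
Total normal subgroups: 4.

4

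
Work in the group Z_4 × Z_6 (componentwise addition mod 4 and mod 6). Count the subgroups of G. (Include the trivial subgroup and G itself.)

|G| = 24, so by Lagrange every subgroup order divides 24. Divisors: 1, 2, 3, 4, 6, 8, 12, 24.
Subgroups by order — order 1: 1; order 2: 3; order 3: 1; order 4: 3; order 6: 3; order 8: 1; order 12: 3; order 24: 1.
Total: 1 + 3 + 1 + 3 + 3 + 1 + 3 + 1 = 16.

16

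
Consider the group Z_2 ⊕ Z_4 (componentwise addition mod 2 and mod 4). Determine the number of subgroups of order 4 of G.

3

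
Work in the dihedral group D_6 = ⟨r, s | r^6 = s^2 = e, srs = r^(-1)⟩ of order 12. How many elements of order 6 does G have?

2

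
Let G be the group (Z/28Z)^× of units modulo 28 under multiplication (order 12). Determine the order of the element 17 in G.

6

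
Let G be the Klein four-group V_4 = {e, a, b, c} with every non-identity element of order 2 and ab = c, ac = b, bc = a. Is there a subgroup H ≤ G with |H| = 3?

No

3 does not divide |G| = 4, so by Lagrange no subgroup of order 3 exists.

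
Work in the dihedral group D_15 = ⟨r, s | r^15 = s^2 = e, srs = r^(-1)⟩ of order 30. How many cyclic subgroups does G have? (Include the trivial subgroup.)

19

Each element a generates a cyclic subgroup ⟨a⟩; distinct elements may generate the same one (a cyclic group of order d has φ(d) generators).
Cyclic subgroups by order — order 1: 1; order 2: 15; order 3: 1; order 5: 1; order 15: 1.
Total: 19.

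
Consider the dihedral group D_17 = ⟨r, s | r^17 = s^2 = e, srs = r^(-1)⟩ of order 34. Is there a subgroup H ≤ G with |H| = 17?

17 | 34. A subgroup of order 17 is {e, r, r^2, r^3, r^4, r^5, r^6, r^7, r^8, r^9, r^10, r^11, r^12, r^13, r^14, r^15, r^16}.

Yes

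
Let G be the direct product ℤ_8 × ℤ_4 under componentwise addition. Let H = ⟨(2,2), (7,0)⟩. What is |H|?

|⟨(2,2)⟩| = 4 and |⟨(7,0)⟩| = 8, so |H| is a multiple of lcm(4, 8) = 8 and divides |G| = 32.
Closing under the operation: H = {(0,0), (0,2), (1,0), (1,2), (2,0), (2,2), (3,0), (3,2), (4,0), (4,2), (5,0), (5,2), (6,0), (6,2), (7,0), (7,2)}, so |H| = 16.

16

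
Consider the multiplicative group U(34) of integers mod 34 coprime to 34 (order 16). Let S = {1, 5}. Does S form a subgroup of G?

5 ∈ S but its inverse 7 ∉ S, so S is not a subgroup.

No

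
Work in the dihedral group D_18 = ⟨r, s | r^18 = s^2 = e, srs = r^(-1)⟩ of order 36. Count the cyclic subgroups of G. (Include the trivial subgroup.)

24

A cyclic subgroup of order d is generated by each of its φ(d) elements of order d, so the cyclic subgroups of order d number (#elements of order d)/φ(d).
Cyclic subgroups by order — order 1: 1; order 2: 19; order 3: 1; order 6: 1; order 9: 1; order 18: 1.
Total: 24.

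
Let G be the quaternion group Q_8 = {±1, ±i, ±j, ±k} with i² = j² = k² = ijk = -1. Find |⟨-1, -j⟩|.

4

|⟨-1⟩| = 2 and |⟨-j⟩| = 4, so |H| is a multiple of lcm(2, 4) = 4 and divides |G| = 8.
Closing under the operation: H = {1, -1, j, -j}, so |H| = 4.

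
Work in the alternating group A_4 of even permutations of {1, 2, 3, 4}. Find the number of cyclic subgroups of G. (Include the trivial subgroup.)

8

A cyclic subgroup of order d is generated by each of its φ(d) elements of order d, so the cyclic subgroups of order d number (#elements of order d)/φ(d).
Cyclic subgroups by order — order 1: 1; order 2: 3; order 3: 4.
Total: 8.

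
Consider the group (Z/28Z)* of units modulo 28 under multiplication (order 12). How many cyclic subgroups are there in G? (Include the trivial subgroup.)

Each element a generates a cyclic subgroup ⟨a⟩; distinct elements may generate the same one (a cyclic group of order d has φ(d) generators).
Cyclic subgroups by order — order 1: 1; order 2: 3; order 3: 1; order 6: 3.
Total: 8.

8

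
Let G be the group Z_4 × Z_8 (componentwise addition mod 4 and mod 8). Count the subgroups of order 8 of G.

7

|G| = 32 and 8 | 32, so subgroups of order 8 are possible by Lagrange.
The subgroups of order 8 are: {(0,0), (0,1), (0,2), (0,3), (0,4), (0,5), (0,6), (0,7)}; {(0,0), (0,2), (0,4), (0,6), (2,0), (2,2), (2,4), (2,6)}; {(0,0), (0,2), (0,4), (0,6), (2,1), (2,3), (2,5), (2,7)}; {(0,0), (0,4), (1,0), (1,4), (2,0), (2,4), (3,0), (3,4)}; … (7 in all).
So G has 7 subgroups of order 8.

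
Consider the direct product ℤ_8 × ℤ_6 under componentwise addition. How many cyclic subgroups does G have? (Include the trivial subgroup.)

Each element a generates a cyclic subgroup ⟨a⟩; distinct elements may generate the same one (a cyclic group of order d has φ(d) generators).
Cyclic subgroups by order — order 1: 1; order 2: 3; order 3: 1; order 4: 2; order 6: 3; order 8: 2; order 12: 2; order 24: 2.
Total: 16.

16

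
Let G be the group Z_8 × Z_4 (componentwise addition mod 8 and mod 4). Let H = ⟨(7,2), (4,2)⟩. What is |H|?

|⟨(7,2)⟩| = 8 and |⟨(4,2)⟩| = 2, so |H| is a multiple of lcm(8, 2) = 8 and divides |G| = 32.
Closing under the operation: H = {(0,0), (0,2), (1,0), (1,2), (2,0), (2,2), (3,0), (3,2), (4,0), (4,2), (5,0), (5,2), (6,0), (6,2), (7,0), (7,2)}, so |H| = 16.

16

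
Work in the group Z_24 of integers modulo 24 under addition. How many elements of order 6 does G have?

2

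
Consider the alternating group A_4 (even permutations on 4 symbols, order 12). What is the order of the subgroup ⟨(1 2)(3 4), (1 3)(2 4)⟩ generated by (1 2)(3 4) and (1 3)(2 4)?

4

|⟨(1 2)(3 4)⟩| = 2 and |⟨(1 3)(2 4)⟩| = 2, so |H| is a multiple of lcm(2, 2) = 2 and divides |G| = 12.
Closing under the operation: H = {e, (1 2)(3 4), (1 3)(2 4), (1 4)(2 3)}, so |H| = 4.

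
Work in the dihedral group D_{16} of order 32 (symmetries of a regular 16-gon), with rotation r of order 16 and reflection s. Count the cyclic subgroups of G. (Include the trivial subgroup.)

A cyclic subgroup of order d is generated by each of its φ(d) elements of order d, so the cyclic subgroups of order d number (#elements of order d)/φ(d).
Cyclic subgroups by order — order 1: 1; order 2: 17; order 4: 1; order 8: 1; order 16: 1.
Total: 21.

21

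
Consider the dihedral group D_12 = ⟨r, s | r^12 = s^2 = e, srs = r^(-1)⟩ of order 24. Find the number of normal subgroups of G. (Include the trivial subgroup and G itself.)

G has 34 subgroups. Checking conjugation-invariance by order — order 1: 1/1 normal; order 2: 1/13 normal; order 3: 1/1 normal; order 4: 1/7 normal; order 6: 1/5 normal; order 8: 0/3 normal; order 12: 3/3 normal; order 24: 1/1 normal.
Total normal subgroups: 9.

9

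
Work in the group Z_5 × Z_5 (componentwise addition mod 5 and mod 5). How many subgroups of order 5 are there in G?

|G| = 25 and 5 | 25, so subgroups of order 5 are possible by Lagrange.
The subgroups of order 5 are: {(0,0), (0,1), (0,2), (0,3), (0,4)}; {(0,0), (1,0), (2,0), (3,0), (4,0)}; {(0,0), (1,1), (2,2), (3,3), (4,4)}; {(0,0), (1,2), (2,4), (3,1), (4,3)}; … (6 in all).
So G has 6 subgroups of order 5.

6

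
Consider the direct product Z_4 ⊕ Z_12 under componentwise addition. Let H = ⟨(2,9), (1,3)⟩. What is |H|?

16

|⟨(2,9)⟩| = 4 and |⟨(1,3)⟩| = 4, so |H| is a multiple of lcm(4, 4) = 4 and divides |G| = 48.
Closing under the operation: H = {(0,0), (0,3), (0,6), (0,9), (1,0), (1,3), (1,6), (1,9), (2,0), (2,3), (2,6), (2,9), (3,0), (3,3), (3,6), (3,9)}, so |H| = 16.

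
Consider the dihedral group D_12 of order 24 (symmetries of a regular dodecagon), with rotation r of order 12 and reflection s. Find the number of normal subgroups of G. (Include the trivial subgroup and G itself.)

9

G has 34 subgroups. Checking conjugation-invariance by order — order 1: 1/1 normal; order 2: 1/13 normal; order 3: 1/1 normal; order 4: 1/7 normal; order 6: 1/5 normal; order 8: 0/3 normal; order 12: 3/3 normal; order 24: 1/1 normal.
Total normal subgroups: 9.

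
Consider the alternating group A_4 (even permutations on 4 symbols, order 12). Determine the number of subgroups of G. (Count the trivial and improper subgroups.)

|G| = 12, so by Lagrange every subgroup order divides 12. Divisors: 1, 2, 3, 4, 6, 12.
Subgroups by order — order 1: 1; order 2: 3; order 3: 4; order 4: 1; order 6: 0; order 12: 1.
Total: 1 + 3 + 4 + 1 + 0 + 1 = 10.

10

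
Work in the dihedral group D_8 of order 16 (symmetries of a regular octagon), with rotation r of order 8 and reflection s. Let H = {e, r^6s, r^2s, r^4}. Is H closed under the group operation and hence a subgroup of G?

Yes

|H| = 4 divides |G| = 16, consistent with Lagrange.
H contains the identity, every element's inverse is in H, and H is closed under ·: it is a subgroup.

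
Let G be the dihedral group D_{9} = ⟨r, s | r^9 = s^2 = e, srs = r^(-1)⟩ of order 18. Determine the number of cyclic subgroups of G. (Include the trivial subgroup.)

12

Each element a generates a cyclic subgroup ⟨a⟩; distinct elements may generate the same one (a cyclic group of order d has φ(d) generators).
Cyclic subgroups by order — order 1: 1; order 2: 9; order 3: 1; order 9: 1.
Total: 12.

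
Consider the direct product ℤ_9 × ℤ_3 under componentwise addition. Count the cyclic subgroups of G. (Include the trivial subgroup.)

8

A cyclic subgroup of order d is generated by each of its φ(d) elements of order d, so the cyclic subgroups of order d number (#elements of order d)/φ(d).
Cyclic subgroups by order — order 1: 1; order 3: 4; order 9: 3.
Total: 8.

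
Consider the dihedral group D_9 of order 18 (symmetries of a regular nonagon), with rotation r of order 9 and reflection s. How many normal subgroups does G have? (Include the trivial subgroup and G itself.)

G has 16 subgroups. Checking conjugation-invariance by order — order 1: 1/1 normal; order 2: 0/9 normal; order 3: 1/1 normal; order 6: 0/3 normal; order 9: 1/1 normal; order 18: 1/1 normal.
Total normal subgroups: 4.

4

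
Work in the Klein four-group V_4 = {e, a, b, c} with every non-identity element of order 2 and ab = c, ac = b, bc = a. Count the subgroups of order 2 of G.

3

|G| = 4 and 2 | 4, so subgroups of order 2 are possible by Lagrange.
The subgroups of order 2 are: {e, a}; {e, b}; {e, c}.
So G has 3 subgroups of order 2.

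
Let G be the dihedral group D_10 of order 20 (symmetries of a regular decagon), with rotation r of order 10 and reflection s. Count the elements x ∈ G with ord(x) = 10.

4

The elements of order 10 are: r, r^3, r^7, r^9.
That's 4.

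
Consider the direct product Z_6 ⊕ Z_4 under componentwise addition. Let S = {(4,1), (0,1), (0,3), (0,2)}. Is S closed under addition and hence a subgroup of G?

The identity (0,0) ∉ S, so S is not a subgroup.

No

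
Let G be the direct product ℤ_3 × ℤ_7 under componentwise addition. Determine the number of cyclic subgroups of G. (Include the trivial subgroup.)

4

Each element a generates a cyclic subgroup ⟨a⟩; distinct elements may generate the same one (a cyclic group of order d has φ(d) generators).
Cyclic subgroups by order — order 1: 1; order 3: 1; order 7: 1; order 21: 1.
Total: 4.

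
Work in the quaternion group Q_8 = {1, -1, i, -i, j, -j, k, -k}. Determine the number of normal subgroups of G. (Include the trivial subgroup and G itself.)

G has 6 subgroups. Checking conjugation-invariance by order — order 1: 1/1 normal; order 2: 1/1 normal; order 4: 3/3 normal; order 8: 1/1 normal.
Total normal subgroups: 6.

6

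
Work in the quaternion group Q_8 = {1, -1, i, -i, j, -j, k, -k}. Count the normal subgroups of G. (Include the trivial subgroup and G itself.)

G has 6 subgroups. Checking conjugation-invariance by order — order 1: 1/1 normal; order 2: 1/1 normal; order 4: 3/3 normal; order 8: 1/1 normal.
Total normal subgroups: 6.

6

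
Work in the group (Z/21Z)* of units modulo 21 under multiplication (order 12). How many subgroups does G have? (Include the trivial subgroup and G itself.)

10

|G| = 12, so by Lagrange every subgroup order divides 12. Divisors: 1, 2, 3, 4, 6, 12.
Subgroups by order — order 1: 1; order 2: 3; order 3: 1; order 4: 1; order 6: 3; order 12: 1.
Total: 1 + 3 + 1 + 1 + 3 + 1 = 10.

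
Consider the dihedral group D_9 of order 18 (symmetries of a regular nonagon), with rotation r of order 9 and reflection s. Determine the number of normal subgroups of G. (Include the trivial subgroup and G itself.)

4

G has 16 subgroups. Checking conjugation-invariance by order — order 1: 1/1 normal; order 2: 0/9 normal; order 3: 1/1 normal; order 6: 0/3 normal; order 9: 1/1 normal; order 18: 1/1 normal.
Total normal subgroups: 4.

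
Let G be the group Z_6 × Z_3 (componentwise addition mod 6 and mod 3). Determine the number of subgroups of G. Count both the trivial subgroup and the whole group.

12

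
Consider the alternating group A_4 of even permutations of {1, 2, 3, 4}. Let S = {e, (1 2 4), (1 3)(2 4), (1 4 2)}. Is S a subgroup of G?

No

Closure fails: (1 2 4) ∘ (1 3)(2 4) = (1 3 2) ∉ S. So S is not a subgroup.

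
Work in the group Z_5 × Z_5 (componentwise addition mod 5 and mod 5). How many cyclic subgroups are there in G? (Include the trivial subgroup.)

7

A cyclic subgroup of order d is generated by each of its φ(d) elements of order d, so the cyclic subgroups of order d number (#elements of order d)/φ(d).
Cyclic subgroups by order — order 1: 1; order 5: 6.
Total: 7.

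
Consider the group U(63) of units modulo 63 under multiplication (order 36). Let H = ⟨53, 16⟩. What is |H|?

|⟨53⟩| = 6 and |⟨16⟩| = 3, so |H| is a multiple of lcm(6, 3) = 6 and divides |G| = 36.
Closing under the operation: H = {1, 2, 4, 8, 11, 16, 22, 23, 25, 29, 32, 37, 43, 44, 46, 50, 53, 58}, so |H| = 18.

18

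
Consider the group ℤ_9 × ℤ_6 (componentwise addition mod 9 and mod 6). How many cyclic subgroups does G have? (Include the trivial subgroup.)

16

Group the elements of G by the cyclic subgroup they generate; each cyclic subgroup of order d accounts for φ(d) elements.
Cyclic subgroups by order — order 1: 1; order 2: 1; order 3: 4; order 6: 4; order 9: 3; order 18: 3.
Total: 16.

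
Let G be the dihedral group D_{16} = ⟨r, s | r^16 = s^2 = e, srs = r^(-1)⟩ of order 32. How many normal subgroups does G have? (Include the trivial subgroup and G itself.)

8

G has 36 subgroups. Checking conjugation-invariance by order — order 1: 1/1 normal; order 2: 1/17 normal; order 4: 1/9 normal; order 8: 1/5 normal; order 16: 3/3 normal; order 32: 1/1 normal.
Total normal subgroups: 8.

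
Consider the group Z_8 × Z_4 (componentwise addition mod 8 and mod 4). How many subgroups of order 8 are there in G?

|G| = 32 and 8 | 32, so subgroups of order 8 are possible by Lagrange.
The subgroups of order 8 are: {(0,0), (0,1), (0,2), (0,3), (4,0), (4,1), (4,2), (4,3)}; {(0,0), (0,2), (2,0), (2,2), (4,0), (4,2), (6,0), (6,2)}; {(0,0), (0,2), (2,1), (2,3), (4,0), (4,2), (6,1), (6,3)}; {(0,0), (1,0), (2,0), (3,0), (4,0), (5,0), (6,0), (7,0)}; … (7 in all).
So G has 7 subgroups of order 8.

7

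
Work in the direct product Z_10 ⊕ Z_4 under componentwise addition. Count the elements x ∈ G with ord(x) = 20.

An element (a,b) has order lcm(ord(a), ord(b)); count pairs with lcm equal to 20.
Enumerating gives 16 such elements.

16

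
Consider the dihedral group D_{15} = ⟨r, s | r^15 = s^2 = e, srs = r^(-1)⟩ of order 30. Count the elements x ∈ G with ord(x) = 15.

8

The elements of order 15 are: r, r^2, r^4, r^7, r^8, r^11, r^13, r^14.
That's 8.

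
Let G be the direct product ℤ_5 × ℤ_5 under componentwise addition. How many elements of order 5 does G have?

An element (a,b) has order lcm(ord(a), ord(b)); count pairs with lcm equal to 5.
Enumerating gives 24 such elements.

24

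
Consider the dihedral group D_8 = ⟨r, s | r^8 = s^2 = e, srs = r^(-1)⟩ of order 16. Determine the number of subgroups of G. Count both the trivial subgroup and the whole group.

19

|G| = 16, so by Lagrange every subgroup order divides 16. Divisors: 1, 2, 4, 8, 16.
Subgroups by order — order 1: 1; order 2: 9; order 4: 5; order 8: 3; order 16: 1.
Total: 1 + 9 + 5 + 3 + 1 = 19.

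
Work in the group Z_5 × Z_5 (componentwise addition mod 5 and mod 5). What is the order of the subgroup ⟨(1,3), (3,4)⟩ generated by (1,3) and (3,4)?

|⟨(1,3)⟩| = 5 and |⟨(3,4)⟩| = 5, so |H| is a multiple of lcm(5, 5) = 5 and divides |G| = 25.
Closing under the operation: H = {(0,0), (1,3), (2,1), (3,4), (4,2)}, so |H| = 5.

5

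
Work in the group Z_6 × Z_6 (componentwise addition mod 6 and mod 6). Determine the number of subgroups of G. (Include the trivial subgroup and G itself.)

30

|G| = 36, so by Lagrange every subgroup order divides 36. Divisors: 1, 2, 3, 4, 6, 9, 12, 18, 36.
Subgroups by order — order 1: 1; order 2: 3; order 3: 4; order 4: 1; order 6: 12; order 9: 1; order 12: 4; order 18: 3; order 36: 1.
Total: 1 + 3 + 4 + 1 + 12 + 1 + 4 + 3 + 1 = 30.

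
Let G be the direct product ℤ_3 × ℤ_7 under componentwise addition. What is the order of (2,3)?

The order of (2,3) in Z_3 × Z_7 is lcm(ord(2) in Z_3, ord(3) in Z_7).
ord(2) = 3 and ord(3) = 7, so |⟨(2,3)⟩| = lcm(3, 7) = 21.

21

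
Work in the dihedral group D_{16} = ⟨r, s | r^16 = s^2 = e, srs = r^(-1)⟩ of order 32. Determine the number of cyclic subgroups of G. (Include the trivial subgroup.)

21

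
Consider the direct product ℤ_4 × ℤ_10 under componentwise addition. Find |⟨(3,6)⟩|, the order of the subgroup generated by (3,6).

20

The order of (3,6) in Z_4 × Z_10 is lcm(ord(3) in Z_4, ord(6) in Z_10).
ord(3) = 4 and ord(6) = 5, so |⟨(3,6)⟩| = lcm(4, 5) = 20.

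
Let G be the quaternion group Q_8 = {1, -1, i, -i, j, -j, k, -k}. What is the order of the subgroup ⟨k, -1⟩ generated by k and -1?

|⟨k⟩| = 4 and |⟨-1⟩| = 2, so |H| is a multiple of lcm(4, 2) = 4 and divides |G| = 8.
Closing under the operation: H = {1, -1, k, -k}, so |H| = 4.

4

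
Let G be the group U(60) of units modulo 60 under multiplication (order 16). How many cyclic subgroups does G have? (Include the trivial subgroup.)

12

Group the elements of G by the cyclic subgroup they generate; each cyclic subgroup of order d accounts for φ(d) elements.
Cyclic subgroups by order — order 1: 1; order 2: 7; order 4: 4.
Total: 12.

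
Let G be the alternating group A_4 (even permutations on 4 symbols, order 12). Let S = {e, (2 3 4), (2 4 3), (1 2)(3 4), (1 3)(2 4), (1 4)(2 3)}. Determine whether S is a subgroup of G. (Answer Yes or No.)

No

Closure fails: (2 4 3) ∘ (1 2)(3 4) = (1 4 2) ∉ S. So S is not a subgroup.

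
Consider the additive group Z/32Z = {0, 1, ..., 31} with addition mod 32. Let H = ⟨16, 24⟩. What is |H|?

|⟨16⟩| = 2 and |⟨24⟩| = 4, so |H| is a multiple of lcm(2, 4) = 4 and divides |G| = 32.
Closing under the operation: H = {0, 8, 16, 24}, so |H| = 4.

4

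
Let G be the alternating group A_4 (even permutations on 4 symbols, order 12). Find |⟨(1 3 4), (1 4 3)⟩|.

3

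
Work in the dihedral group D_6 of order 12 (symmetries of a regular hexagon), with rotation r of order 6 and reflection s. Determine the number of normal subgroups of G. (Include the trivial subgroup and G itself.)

G has 16 subgroups. Checking conjugation-invariance by order — order 1: 1/1 normal; order 2: 1/7 normal; order 3: 1/1 normal; order 4: 0/3 normal; order 6: 3/3 normal; order 12: 1/1 normal.
Total normal subgroups: 7.

7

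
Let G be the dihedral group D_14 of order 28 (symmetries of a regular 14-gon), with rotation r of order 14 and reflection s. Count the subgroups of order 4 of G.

|G| = 28 and 4 | 28, so subgroups of order 4 are possible by Lagrange.
The subgroups of order 4 are: {e, r^7, r^3s, r^10s}; {e, r^7, r^4s, r^11s}; {e, r^7, r^5s, r^12s}; {e, r^7, r^6s, r^13s}; … (7 in all).
So G has 7 subgroups of order 4.

7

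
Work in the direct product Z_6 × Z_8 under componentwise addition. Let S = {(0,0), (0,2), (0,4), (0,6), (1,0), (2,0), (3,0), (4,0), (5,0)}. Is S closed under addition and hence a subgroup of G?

|S| = 9 does not divide |G| = 48, so by Lagrange S is not a subgroup.

No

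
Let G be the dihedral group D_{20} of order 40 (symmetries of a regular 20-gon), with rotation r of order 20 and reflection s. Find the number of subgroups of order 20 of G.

3

|G| = 40 and 20 | 40, so subgroups of order 20 are possible by Lagrange.
The subgroups of order 20 are: {e, r, r^2, r^3, r^4, r^5, r^6, r^7, r^8, r^9, r^10, r^11, r^12, r^13, r^14, r^15, r^16, r^17, r^18, r^19}; {e, r^2, r^4, r^6, r^8, r^10, r^12, r^14, r^16, r^18, s, r^2s, r^4s, r^6s, r^8s, r^10s, r^12s, r^14s, r^16s, r^18s}; {e, r^2, r^4, r^6, r^8, r^10, r^12, r^14, r^16, r^18, rs, r^3s, r^5s, r^7s, r^9s, r^11s, r^13s, r^15s, r^17s, r^19s}.
So G has 3 subgroups of order 20.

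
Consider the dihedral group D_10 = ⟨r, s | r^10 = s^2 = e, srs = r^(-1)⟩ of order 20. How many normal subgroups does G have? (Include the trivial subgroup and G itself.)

7

G has 22 subgroups. Checking conjugation-invariance by order — order 1: 1/1 normal; order 2: 1/11 normal; order 4: 0/5 normal; order 5: 1/1 normal; order 10: 3/3 normal; order 20: 1/1 normal.
Total normal subgroups: 7.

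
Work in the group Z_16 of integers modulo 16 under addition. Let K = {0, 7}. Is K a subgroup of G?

No

7 ∈ K but its inverse 9 ∉ K, so K is not a subgroup.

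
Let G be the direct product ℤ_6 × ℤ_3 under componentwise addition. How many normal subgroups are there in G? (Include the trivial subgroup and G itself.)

G is abelian, so every subgroup is normal.
G has 12 subgroups in total, hence 12 normal subgroups.

12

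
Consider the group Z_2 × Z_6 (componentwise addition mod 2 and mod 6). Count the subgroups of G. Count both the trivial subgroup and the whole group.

|G| = 12, so by Lagrange every subgroup order divides 12. Divisors: 1, 2, 3, 4, 6, 12.
Subgroups by order — order 1: 1; order 2: 3; order 3: 1; order 4: 1; order 6: 3; order 12: 1.
Total: 1 + 3 + 1 + 1 + 3 + 1 = 10.

10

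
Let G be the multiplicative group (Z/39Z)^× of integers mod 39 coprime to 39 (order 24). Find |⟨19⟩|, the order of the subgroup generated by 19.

12

Compute successive powers of 19 mod 39: 19, 10, 34, 22, 28, 25, 7, 16, …; 19^12 ≡ 1 (mod 39).
So |⟨19⟩| = 12.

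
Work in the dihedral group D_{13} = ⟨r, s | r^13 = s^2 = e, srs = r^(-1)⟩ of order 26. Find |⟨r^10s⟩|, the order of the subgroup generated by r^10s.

Computing powers of r^10s: the smallest k with (r^10s)^k = e is k = 2.

2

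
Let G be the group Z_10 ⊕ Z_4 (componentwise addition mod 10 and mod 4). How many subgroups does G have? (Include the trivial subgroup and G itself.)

|G| = 40, so by Lagrange every subgroup order divides 40. Divisors: 1, 2, 4, 5, 8, 10, 20, 40.
Subgroups by order — order 1: 1; order 2: 3; order 4: 3; order 5: 1; order 8: 1; order 10: 3; order 20: 3; order 40: 1.
Total: 1 + 3 + 3 + 1 + 1 + 3 + 3 + 1 = 16.

16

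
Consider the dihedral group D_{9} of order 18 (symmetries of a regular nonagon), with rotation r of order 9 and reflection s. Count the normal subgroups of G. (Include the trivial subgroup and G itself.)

G has 16 subgroups. Checking conjugation-invariance by order — order 1: 1/1 normal; order 2: 0/9 normal; order 3: 1/1 normal; order 6: 0/3 normal; order 9: 1/1 normal; order 18: 1/1 normal.
Total normal subgroups: 4.

4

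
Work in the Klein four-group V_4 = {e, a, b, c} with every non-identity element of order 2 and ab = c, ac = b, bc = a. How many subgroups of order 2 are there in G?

|G| = 4 and 2 | 4, so subgroups of order 2 are possible by Lagrange.
The subgroups of order 2 are: {e, a}; {e, b}; {e, c}.
So G has 3 subgroups of order 2.

3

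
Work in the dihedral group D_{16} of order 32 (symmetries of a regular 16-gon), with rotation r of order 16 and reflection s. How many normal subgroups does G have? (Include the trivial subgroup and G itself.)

8

G has 36 subgroups. Checking conjugation-invariance by order — order 1: 1/1 normal; order 2: 1/17 normal; order 4: 1/9 normal; order 8: 1/5 normal; order 16: 3/3 normal; order 32: 1/1 normal.
Total normal subgroups: 8.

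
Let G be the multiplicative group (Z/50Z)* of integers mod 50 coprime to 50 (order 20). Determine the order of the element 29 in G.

10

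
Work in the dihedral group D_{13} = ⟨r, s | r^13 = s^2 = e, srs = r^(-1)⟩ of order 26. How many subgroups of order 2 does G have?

13

|G| = 26 and 2 | 26, so subgroups of order 2 are possible by Lagrange.
The subgroups of order 2 are: {e, r^10s}; {e, r^11s}; {e, r^12s}; {e, r^2s}; … (13 in all).
So G has 13 subgroups of order 2.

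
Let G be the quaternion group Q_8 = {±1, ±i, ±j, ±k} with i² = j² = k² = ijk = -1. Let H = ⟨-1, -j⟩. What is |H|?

4

|⟨-1⟩| = 2 and |⟨-j⟩| = 4, so |H| is a multiple of lcm(2, 4) = 4 and divides |G| = 8.
Closing under the operation: H = {1, -1, j, -j}, so |H| = 4.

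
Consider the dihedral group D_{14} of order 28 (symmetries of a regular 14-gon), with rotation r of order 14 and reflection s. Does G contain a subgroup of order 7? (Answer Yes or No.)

Yes

7 | 28. A subgroup of order 7 is {e, r^2, r^4, r^6, r^8, r^10, r^12}.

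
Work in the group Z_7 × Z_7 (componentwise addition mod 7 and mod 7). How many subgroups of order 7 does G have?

8

|G| = 49 and 7 | 49, so subgroups of order 7 are possible by Lagrange.
The subgroups of order 7 are: {(0,0), (0,1), (0,2), (0,3), (0,4), (0,5), (0,6)}; {(0,0), (1,0), (2,0), (3,0), (4,0), (5,0), (6,0)}; {(0,0), (1,1), (2,2), (3,3), (4,4), (5,5), (6,6)}; {(0,0), (1,2), (2,4), (3,6), (4,1), (5,3), (6,5)}; … (8 in all).
So G has 8 subgroups of order 7.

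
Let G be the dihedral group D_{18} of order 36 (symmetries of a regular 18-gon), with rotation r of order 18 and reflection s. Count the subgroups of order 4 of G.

9

|G| = 36 and 4 | 36, so subgroups of order 4 are possible by Lagrange.
The subgroups of order 4 are: {e, r^9, rs, r^10s}; {e, r^9, r^2s, r^11s}; {e, r^9, r^3s, r^12s}; {e, r^9, r^4s, r^13s}; … (9 in all).
So G has 9 subgroups of order 4.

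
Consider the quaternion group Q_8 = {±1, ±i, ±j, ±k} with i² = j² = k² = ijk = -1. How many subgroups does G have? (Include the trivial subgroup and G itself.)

6

|G| = 8, so by Lagrange every subgroup order divides 8. Divisors: 1, 2, 4, 8.
Subgroups by order — order 1: 1; order 2: 1; order 4: 3; order 8: 1.
Total: 1 + 1 + 3 + 1 = 6.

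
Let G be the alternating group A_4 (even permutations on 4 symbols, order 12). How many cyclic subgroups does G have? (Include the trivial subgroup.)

8

Each element a generates a cyclic subgroup ⟨a⟩; distinct elements may generate the same one (a cyclic group of order d has φ(d) generators).
Cyclic subgroups by order — order 1: 1; order 2: 3; order 3: 4.
Total: 8.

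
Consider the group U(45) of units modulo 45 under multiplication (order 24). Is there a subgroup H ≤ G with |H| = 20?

No

20 does not divide |G| = 24, so by Lagrange no subgroup of order 20 exists.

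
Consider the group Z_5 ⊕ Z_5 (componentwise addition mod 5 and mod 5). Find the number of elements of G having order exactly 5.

24

An element (a,b) has order lcm(ord(a), ord(b)); count pairs with lcm equal to 5.
Enumerating gives 24 such elements.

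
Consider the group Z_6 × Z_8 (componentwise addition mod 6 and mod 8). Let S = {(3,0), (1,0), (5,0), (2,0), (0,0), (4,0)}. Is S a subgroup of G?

Yes

|S| = 6 divides |G| = 48, consistent with Lagrange.
S contains the identity, every element's inverse is in S, and S is closed under +: it is a subgroup.
In fact S = ⟨(5,0)⟩.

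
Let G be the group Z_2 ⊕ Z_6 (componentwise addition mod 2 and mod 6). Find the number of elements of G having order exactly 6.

An element (a,b) has order lcm(ord(a), ord(b)); count pairs with lcm equal to 6.
Enumerating gives 6 such elements.

6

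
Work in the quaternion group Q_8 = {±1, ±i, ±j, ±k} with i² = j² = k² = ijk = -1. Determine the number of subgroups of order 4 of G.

|G| = 8 and 4 | 8, so subgroups of order 4 are possible by Lagrange.
The subgroups of order 4 are: {1, -1, i, -i}; {1, -1, j, -j}; {1, -1, k, -k}.
So G has 3 subgroups of order 4.

3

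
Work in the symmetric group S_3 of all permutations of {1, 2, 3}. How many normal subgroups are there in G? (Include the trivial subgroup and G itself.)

G has 6 subgroups. Checking conjugation-invariance by order — order 1: 1/1 normal; order 2: 0/3 normal; order 3: 1/1 normal; order 6: 1/1 normal.
Total normal subgroups: 3.

3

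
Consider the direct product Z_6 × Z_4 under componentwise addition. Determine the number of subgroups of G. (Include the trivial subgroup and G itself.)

|G| = 24, so by Lagrange every subgroup order divides 24. Divisors: 1, 2, 3, 4, 6, 8, 12, 24.
Subgroups by order — order 1: 1; order 2: 3; order 3: 1; order 4: 3; order 6: 3; order 8: 1; order 12: 3; order 24: 1.
Total: 1 + 3 + 1 + 3 + 3 + 1 + 3 + 1 = 16.

16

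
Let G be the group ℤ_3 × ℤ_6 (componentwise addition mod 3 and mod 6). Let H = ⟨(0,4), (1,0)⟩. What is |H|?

9

|⟨(0,4)⟩| = 3 and |⟨(1,0)⟩| = 3, so |H| is a multiple of lcm(3, 3) = 3 and divides |G| = 18.
Closing under the operation: H = {(0,0), (0,2), (0,4), (1,0), (1,2), (1,4), (2,0), (2,2), (2,4)}, so |H| = 9.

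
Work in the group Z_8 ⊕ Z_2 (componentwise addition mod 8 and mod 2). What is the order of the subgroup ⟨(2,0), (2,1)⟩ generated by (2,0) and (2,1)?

|⟨(2,0)⟩| = 4 and |⟨(2,1)⟩| = 4, so |H| is a multiple of lcm(4, 4) = 4 and divides |G| = 16.
Closing under the operation: H = {(0,0), (0,1), (2,0), (2,1), (4,0), (4,1), (6,0), (6,1)}, so |H| = 8.

8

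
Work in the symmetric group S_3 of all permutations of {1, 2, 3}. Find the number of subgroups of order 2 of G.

3

|G| = 6 and 2 | 6, so subgroups of order 2 are possible by Lagrange.
The subgroups of order 2 are: {e, (1 2)}; {e, (1 3)}; {e, (2 3)}.
So G has 3 subgroups of order 2.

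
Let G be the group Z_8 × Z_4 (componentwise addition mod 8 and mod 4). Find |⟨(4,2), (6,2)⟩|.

8

|⟨(4,2)⟩| = 2 and |⟨(6,2)⟩| = 4, so |H| is a multiple of lcm(2, 4) = 4 and divides |G| = 32.
Closing under the operation: H = {(0,0), (0,2), (2,0), (2,2), (4,0), (4,2), (6,0), (6,2)}, so |H| = 8.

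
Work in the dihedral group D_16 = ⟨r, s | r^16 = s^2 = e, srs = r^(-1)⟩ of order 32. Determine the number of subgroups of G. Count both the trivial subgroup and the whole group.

|G| = 32, so by Lagrange every subgroup order divides 32. Divisors: 1, 2, 4, 8, 16, 32.
Subgroups by order — order 1: 1; order 2: 17; order 4: 9; order 8: 5; order 16: 3; order 32: 1.
Total: 1 + 17 + 9 + 5 + 3 + 1 = 36.

36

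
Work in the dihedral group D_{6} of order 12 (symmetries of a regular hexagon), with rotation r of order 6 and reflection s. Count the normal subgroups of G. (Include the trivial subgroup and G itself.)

7

G has 16 subgroups. Checking conjugation-invariance by order — order 1: 1/1 normal; order 2: 1/7 normal; order 3: 1/1 normal; order 4: 0/3 normal; order 6: 3/3 normal; order 12: 1/1 normal.
Total normal subgroups: 7.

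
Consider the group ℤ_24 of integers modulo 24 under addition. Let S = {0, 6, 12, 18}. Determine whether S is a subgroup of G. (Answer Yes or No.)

Yes

|S| = 4 divides |G| = 24, consistent with Lagrange.
S contains the identity, every element's inverse is in S, and S is closed under +: it is a subgroup.
In fact S = ⟨18⟩.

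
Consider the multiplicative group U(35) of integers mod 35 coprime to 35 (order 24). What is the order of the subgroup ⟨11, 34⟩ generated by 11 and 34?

6

|⟨11⟩| = 3 and |⟨34⟩| = 2, so |H| is a multiple of lcm(3, 2) = 6 and divides |G| = 24.
Closing under the operation: H = {1, 11, 16, 19, 24, 34}, so |H| = 6.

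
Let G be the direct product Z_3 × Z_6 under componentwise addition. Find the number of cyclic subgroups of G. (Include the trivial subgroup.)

Each element a generates a cyclic subgroup ⟨a⟩; distinct elements may generate the same one (a cyclic group of order d has φ(d) generators).
Cyclic subgroups by order — order 1: 1; order 2: 1; order 3: 4; order 6: 4.
Total: 10.

10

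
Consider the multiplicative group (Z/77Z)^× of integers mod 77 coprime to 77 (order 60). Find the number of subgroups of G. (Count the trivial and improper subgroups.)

|G| = 60, so by Lagrange every subgroup order divides 60. Divisors: 1, 2, 3, 4, 5, 6, 10, 12, 15, 20, 30, 60.
Subgroups by order — order 1: 1; order 2: 3; order 3: 1; order 4: 1; order 5: 1; order 6: 3; order 10: 3; order 12: 1; order 15: 1; order 20: 1; order 30: 3; order 60: 1.
Total: 1 + 3 + 1 + 1 + 1 + 3 + 3 + 1 + 1 + 1 + 3 + 1 = 20.

20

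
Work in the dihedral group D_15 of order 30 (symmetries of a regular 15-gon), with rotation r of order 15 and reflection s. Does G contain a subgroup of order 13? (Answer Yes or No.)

13 does not divide |G| = 30, so by Lagrange no subgroup of order 13 exists.

No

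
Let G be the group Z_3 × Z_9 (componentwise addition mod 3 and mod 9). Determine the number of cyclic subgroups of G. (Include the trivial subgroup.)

8

Each element a generates a cyclic subgroup ⟨a⟩; distinct elements may generate the same one (a cyclic group of order d has φ(d) generators).
Cyclic subgroups by order — order 1: 1; order 3: 4; order 9: 3.
Total: 8.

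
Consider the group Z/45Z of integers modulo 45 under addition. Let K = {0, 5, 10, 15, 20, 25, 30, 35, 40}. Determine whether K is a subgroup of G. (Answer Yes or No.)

|K| = 9 divides |G| = 45, consistent with Lagrange.
K contains the identity, every element's inverse is in K, and K is closed under +: it is a subgroup.
In fact K = ⟨35⟩.

Yes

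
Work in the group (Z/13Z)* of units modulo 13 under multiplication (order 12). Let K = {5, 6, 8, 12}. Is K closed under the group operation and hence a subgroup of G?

No

The identity 1 ∉ K, so K is not a subgroup.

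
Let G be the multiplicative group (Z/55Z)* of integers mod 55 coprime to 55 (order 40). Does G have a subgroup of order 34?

34 does not divide |G| = 40, so by Lagrange no subgroup of order 34 exists.

No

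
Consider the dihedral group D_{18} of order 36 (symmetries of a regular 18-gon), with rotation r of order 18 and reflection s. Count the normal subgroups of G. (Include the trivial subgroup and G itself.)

G has 45 subgroups. Checking conjugation-invariance by order — order 1: 1/1 normal; order 2: 1/19 normal; order 3: 1/1 normal; order 4: 0/9 normal; order 6: 1/7 normal; order 9: 1/1 normal; order 12: 0/3 normal; order 18: 3/3 normal; order 36: 1/1 normal.
Total normal subgroups: 9.

9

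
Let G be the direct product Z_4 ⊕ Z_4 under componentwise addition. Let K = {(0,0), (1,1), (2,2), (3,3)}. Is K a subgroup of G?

|K| = 4 divides |G| = 16, consistent with Lagrange.
K contains the identity, every element's inverse is in K, and K is closed under +: it is a subgroup.
In fact K = ⟨(1,1)⟩.

Yes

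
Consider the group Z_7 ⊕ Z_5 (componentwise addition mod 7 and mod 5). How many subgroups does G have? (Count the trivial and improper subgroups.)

4

|G| = 35, so by Lagrange every subgroup order divides 35. Divisors: 1, 5, 7, 35.
Subgroups by order — order 1: 1; order 5: 1; order 7: 1; order 35: 1.
Total: 1 + 1 + 1 + 1 = 4.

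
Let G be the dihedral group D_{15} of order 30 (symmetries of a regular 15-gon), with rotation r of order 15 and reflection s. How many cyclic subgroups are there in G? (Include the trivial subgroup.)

Each element a generates a cyclic subgroup ⟨a⟩; distinct elements may generate the same one (a cyclic group of order d has φ(d) generators).
Cyclic subgroups by order — order 1: 1; order 2: 15; order 3: 1; order 5: 1; order 15: 1.
Total: 19.

19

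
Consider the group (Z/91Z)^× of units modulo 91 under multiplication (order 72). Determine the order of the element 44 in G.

Compute successive powers of 44 mod 91: 44, 25, 8, 79, 18, 64, 86, 53, …; 44^12 ≡ 1 (mod 91).
So |⟨44⟩| = 12.

12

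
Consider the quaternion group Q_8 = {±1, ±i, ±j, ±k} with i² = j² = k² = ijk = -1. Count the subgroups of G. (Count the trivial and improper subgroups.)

6

|G| = 8, so by Lagrange every subgroup order divides 8. Divisors: 1, 2, 4, 8.
Subgroups by order — order 1: 1; order 2: 1; order 4: 3; order 8: 1.
Total: 1 + 1 + 3 + 1 = 6.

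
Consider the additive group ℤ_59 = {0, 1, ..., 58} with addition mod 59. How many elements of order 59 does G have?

58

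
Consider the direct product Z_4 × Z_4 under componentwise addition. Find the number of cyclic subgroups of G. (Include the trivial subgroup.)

Group the elements of G by the cyclic subgroup they generate; each cyclic subgroup of order d accounts for φ(d) elements.
Cyclic subgroups by order — order 1: 1; order 2: 3; order 4: 6.
Total: 10.

10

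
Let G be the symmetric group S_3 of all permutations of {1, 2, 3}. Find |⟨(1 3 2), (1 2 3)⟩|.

|⟨(1 3 2)⟩| = 3 and |⟨(1 2 3)⟩| = 3, so |H| is a multiple of lcm(3, 3) = 3 and divides |G| = 6.
Closing under the operation: H = {e, (1 2 3), (1 3 2)}, so |H| = 3.

3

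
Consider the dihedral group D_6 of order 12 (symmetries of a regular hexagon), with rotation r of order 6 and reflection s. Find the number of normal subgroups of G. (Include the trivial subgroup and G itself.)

7

G has 16 subgroups. Checking conjugation-invariance by order — order 1: 1/1 normal; order 2: 1/7 normal; order 3: 1/1 normal; order 4: 0/3 normal; order 6: 3/3 normal; order 12: 1/1 normal.
Total normal subgroups: 7.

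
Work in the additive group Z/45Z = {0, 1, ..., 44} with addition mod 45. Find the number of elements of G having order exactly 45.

24

In a cyclic group of order 45, the number of elements of order d (for d | 45) is φ(d).
φ(45) = 24.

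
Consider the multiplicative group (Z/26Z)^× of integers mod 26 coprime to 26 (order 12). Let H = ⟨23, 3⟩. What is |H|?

6

|⟨23⟩| = 6 and |⟨3⟩| = 3, so |H| is a multiple of lcm(6, 3) = 6 and divides |G| = 12.
Closing under the operation: H = {1, 3, 9, 17, 23, 25}, so |H| = 6.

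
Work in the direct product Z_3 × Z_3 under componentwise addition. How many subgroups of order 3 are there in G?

4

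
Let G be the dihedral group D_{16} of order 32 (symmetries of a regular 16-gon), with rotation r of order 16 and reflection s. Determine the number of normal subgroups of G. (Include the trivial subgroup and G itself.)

8

G has 36 subgroups. Checking conjugation-invariance by order — order 1: 1/1 normal; order 2: 1/17 normal; order 4: 1/9 normal; order 8: 1/5 normal; order 16: 3/3 normal; order 32: 1/1 normal.
Total normal subgroups: 8.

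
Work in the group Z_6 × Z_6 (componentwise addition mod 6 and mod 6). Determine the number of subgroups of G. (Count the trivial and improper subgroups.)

|G| = 36, so by Lagrange every subgroup order divides 36. Divisors: 1, 2, 3, 4, 6, 9, 12, 18, 36.
Subgroups by order — order 1: 1; order 2: 3; order 3: 4; order 4: 1; order 6: 12; order 9: 1; order 12: 4; order 18: 3; order 36: 1.
Total: 1 + 3 + 4 + 1 + 12 + 1 + 4 + 3 + 1 = 30.

30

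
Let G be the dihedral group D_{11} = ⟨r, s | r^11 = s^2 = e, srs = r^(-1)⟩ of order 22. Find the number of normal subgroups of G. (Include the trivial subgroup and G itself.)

G has 14 subgroups. Checking conjugation-invariance by order — order 1: 1/1 normal; order 2: 0/11 normal; order 11: 1/1 normal; order 22: 1/1 normal.
Total normal subgroups: 3.

3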